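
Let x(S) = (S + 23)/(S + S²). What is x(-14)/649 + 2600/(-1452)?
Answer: -6979403/3897894 ≈ -1.7906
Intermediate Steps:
x(S) = (23 + S)/(S + S²)
x(-14)/649 + 2600/(-1452) = ((23 - 14)/((-14)*(1 - 14)))/649 + 2600/(-1452) = -1/14*9/(-13)*(1/649) + 2600*(-1/1452) = -1/14*(-1/13)*9*(1/649) - 650/363 = (9/182)*(1/649) - 650/363 = 9/118118 - 650/363 = -6979403/3897894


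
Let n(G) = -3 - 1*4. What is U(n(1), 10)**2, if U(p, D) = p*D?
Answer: 4900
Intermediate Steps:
n(G) = -7 (n(G) = -3 - 4 = -7)
U(p, D) = D*p
U(n(1), 10)**2 = (10*(-7))**2 = (-70)**2 = 4900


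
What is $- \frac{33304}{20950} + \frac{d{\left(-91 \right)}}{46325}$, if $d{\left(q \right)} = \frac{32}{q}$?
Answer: $- \frac{2807923604}{1766325925} \approx -1.5897$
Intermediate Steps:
$- \frac{33304}{20950} + \frac{d{\left(-91 \right)}}{46325} = - \frac{33304}{20950} + \frac{32 \frac{1}{-91}}{46325} = \left(-33304\right) \frac{1}{20950} + 32 \left(- \frac{1}{91}\right) \frac{1}{46325} = - \frac{16652}{10475} - \frac{32}{4215575} = - \frac{2807923604}{1766325925}$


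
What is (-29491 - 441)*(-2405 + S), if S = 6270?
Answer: -115687180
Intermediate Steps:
(-29491 - 441)*(-2405 + S) = (-29491 - 441)*(-2405 + 6270) = -29932*3865 = -115687180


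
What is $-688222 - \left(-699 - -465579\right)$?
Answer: $-1153102$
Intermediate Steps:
$-688222 - \left(-699 - -465579\right) = -688222 - \left(-699 + 465579\right) = -688222 - 464880 = -1153102$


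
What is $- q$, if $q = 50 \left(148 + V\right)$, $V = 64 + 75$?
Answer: $-14350$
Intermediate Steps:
$V = 139$
$q = 14350$ ($q = 50 \left(148 + 139\right) = 50 \cdot 287 = 14350$)
$- q = \left(-1\right) 14350 = -14350$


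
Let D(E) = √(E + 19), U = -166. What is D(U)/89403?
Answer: 7*I*√3/89403 ≈ 0.00013561*I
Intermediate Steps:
D(E) = √(19 + E)
D(U)/89403 = √(19 - 166)/89403 = √(-147)*(1/89403) = (7*I*√3)*(1/89403) = 7*I*√3/89403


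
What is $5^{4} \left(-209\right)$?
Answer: $-130625$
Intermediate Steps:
$5^{4} \left(-209\right) = 625 \left(-209\right) = -130625$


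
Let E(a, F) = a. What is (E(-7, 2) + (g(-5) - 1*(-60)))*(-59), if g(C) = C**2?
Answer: -4602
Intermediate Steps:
(E(-7, 2) + (g(-5) - 1*(-60)))*(-59) = (-7 + ((-5)**2 - 1*(-60)))*(-59) = (-7 + (25 + 60))*(-59) = (-7 + 85)*(-59) = 78*(-59) = -4602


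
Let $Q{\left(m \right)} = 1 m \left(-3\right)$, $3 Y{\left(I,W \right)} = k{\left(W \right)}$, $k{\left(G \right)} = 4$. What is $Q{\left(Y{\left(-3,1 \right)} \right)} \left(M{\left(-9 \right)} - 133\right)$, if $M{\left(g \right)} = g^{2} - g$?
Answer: $172$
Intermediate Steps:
$Y{\left(I,W \right)} = \frac{4}{3}$ ($Y{\left(I,W \right)} = \frac{1}{3} \cdot 4 = \frac{4}{3}$)
$Q{\left(m \right)} = - 3 m$ ($Q{\left(m \right)} = m \left(-3\right) = - 3 m$)
$Q{\left(Y{\left(-3,1 \right)} \right)} \left(M{\left(-9 \right)} - 133\right) = \left(-3\right) \frac{4}{3} \left(- 9 \left(-1 - 9\right) - 133\right) = - 4 \left(\left(-9\right) \left(-10\right) - 133\right) = - 4 \left(90 - 133\right) = \left(-4\right) \left(-43\right) = 172$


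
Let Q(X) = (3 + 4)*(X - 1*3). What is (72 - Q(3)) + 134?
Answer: 206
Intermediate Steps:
Q(X) = -21 + 7*X (Q(X) = 7*(X - 3) = 7*(-3 + X) = -21 + 7*X)
(72 - Q(3)) + 134 = (72 - (-21 + 7*3)) + 134 = (72 - (-21 + 21)) + 134 = (72 - 1*0) + 134 = (72 + 0) + 134 = 72 + 134 = 206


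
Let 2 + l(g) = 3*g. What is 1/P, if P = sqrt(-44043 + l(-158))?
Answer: -I*sqrt(44519)/44519 ≈ -0.0047394*I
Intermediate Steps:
l(g) = -2 + 3*g
P = I*sqrt(44519) (P = sqrt(-44043 + (-2 + 3*(-158))) = sqrt(-44043 + (-2 - 474)) = sqrt(-44043 - 476) = sqrt(-44519) = I*sqrt(44519) ≈ 211.0*I)
1/P = 1/(I*sqrt(44519)) = -I*sqrt(44519)/44519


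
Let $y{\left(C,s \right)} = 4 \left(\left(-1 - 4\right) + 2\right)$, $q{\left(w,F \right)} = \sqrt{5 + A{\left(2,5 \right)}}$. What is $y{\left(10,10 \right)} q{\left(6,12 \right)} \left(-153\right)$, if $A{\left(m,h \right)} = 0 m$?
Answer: $1836 \sqrt{5} \approx 4105.4$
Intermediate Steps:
$A{\left(m,h \right)} = 0$
$q{\left(w,F \right)} = \sqrt{5}$ ($q{\left(w,F \right)} = \sqrt{5 + 0} = \sqrt{5}$)
$y{\left(C,s \right)} = -12$ ($y{\left(C,s \right)} = 4 \left(-5 + 2\right) = 4 \left(-3\right) = -12$)
$y{\left(10,10 \right)} q{\left(6,12 \right)} \left(-153\right) = - 12 \sqrt{5} \left(-153\right) = 1836 \sqrt{5}$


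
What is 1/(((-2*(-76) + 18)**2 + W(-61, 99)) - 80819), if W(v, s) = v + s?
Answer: -1/51881 ≈ -1.9275e-5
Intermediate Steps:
W(v, s) = s + v
1/(((-2*(-76) + 18)**2 + W(-61, 99)) - 80819) = 1/(((-2*(-76) + 18)**2 + (99 - 61)) - 80819) = 1/(((152 + 18)**2 + 38) - 80819) = 1/((170**2 + 38) - 80819) = 1/((28900 + 38) - 80819) = 1/(28938 - 80819) = 1/(-51881) = -1/51881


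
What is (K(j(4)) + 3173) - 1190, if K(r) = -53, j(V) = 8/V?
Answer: 1930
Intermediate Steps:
(K(j(4)) + 3173) - 1190 = (-53 + 3173) - 1190 = 3120 - 1190 = 1930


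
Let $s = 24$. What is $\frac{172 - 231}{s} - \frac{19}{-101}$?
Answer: $- \frac{5503}{2424} \approx -2.2702$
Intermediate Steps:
$\frac{172 - 231}{s} - \frac{19}{-101} = \frac{172 - 231}{24} - \frac{19}{-101} = \left(172 - 231\right) \frac{1}{24} - - \frac{19}{101} = \left(-59\right) \frac{1}{24} + \frac{19}{101} = - \frac{59}{24} + \frac{19}{101} = - \frac{5503}{2424}$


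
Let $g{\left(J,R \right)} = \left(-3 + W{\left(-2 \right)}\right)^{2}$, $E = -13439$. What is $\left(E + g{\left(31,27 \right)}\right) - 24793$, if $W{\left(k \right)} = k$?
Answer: $-38207$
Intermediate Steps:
$g{\left(J,R \right)} = 25$ ($g{\left(J,R \right)} = \left(-3 - 2\right)^{2} = \left(-5\right)^{2} = 25$)
$\left(E + g{\left(31,27 \right)}\right) - 24793 = \left(-13439 + 25\right) - 24793 = -13414 - 24793 = -38207$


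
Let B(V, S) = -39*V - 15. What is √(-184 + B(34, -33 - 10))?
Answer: 5*I*√61 ≈ 39.051*I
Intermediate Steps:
B(V, S) = -15 - 39*V
√(-184 + B(34, -33 - 10)) = √(-184 + (-15 - 39*34)) = √(-184 + (-15 - 1326)) = √(-184 - 1341) = √(-1525) = 5*I*√61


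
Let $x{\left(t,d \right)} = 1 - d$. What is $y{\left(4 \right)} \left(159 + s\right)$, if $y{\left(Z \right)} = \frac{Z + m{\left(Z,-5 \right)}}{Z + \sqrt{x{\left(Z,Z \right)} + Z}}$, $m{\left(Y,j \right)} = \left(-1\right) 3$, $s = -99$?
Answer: $12$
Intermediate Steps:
$m{\left(Y,j \right)} = -3$
$y{\left(Z \right)} = \frac{-3 + Z}{1 + Z}$ ($y{\left(Z \right)} = \frac{Z - 3}{Z + \sqrt{\left(1 - Z\right) + Z}} = \frac{-3 + Z}{Z + \sqrt{1}} = \frac{-3 + Z}{Z + 1} = \frac{-3 + Z}{1 + Z}$)
$y{\left(4 \right)} \left(159 + s\right) = \frac{-3 + 4}{1 + 4} \left(159 - 99\right) = \frac{1}{5} \cdot 1 \cdot 60 = \frac{1}{5} \cdot 60 = 12$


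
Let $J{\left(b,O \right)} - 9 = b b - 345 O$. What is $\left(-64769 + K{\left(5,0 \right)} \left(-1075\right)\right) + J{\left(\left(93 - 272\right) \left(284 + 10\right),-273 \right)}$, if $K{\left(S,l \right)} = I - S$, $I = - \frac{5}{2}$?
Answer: $\frac{5539066727}{2} \approx 2.7695 \cdot 10^{9}$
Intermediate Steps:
$I = - \frac{5}{2}$ ($I = \left(-5\right) \frac{1}{2} = - \frac{5}{2} \approx -2.5$)
$K{\left(S,l \right)} = - \frac{5}{2} - S$
$J{\left(b,O \right)} = 9 + b^{2} - 345 O$ ($J{\left(b,O \right)} = 9 - \left(345 O - b b\right) = 9 - \left(- b^{2} + 345 O\right) = 9 + b^{2} - 345 O$)
$\left(-64769 + K{\left(5,0 \right)} \left(-1075\right)\right) + J{\left(\left(93 - 272\right) \left(284 + 10\right),-273 \right)} = \left(-64769 + \left(- \frac{5}{2} - 5\right) \left(-1075\right)\right) + \left(9 + \left(\left(93 - 272\right) \left(284 + 10\right)\right)^{2} - -94185\right) = \left(-64769 + \left(- \frac{5}{2} - 5\right) \left(-1075\right)\right) + \left(9 + \left(\left(-179\right) 294\right)^{2} + 94185\right) = \left(-64769 - - \frac{16125}{2}\right) + \left(9 + \left(-52626\right)^{2} + 94185\right) = \left(-64769 + \frac{16125}{2}\right) + \left(9 + 2769495876 + 94185\right) = - \frac{113413}{2} + 2769590070 = \frac{5539066727}{2}$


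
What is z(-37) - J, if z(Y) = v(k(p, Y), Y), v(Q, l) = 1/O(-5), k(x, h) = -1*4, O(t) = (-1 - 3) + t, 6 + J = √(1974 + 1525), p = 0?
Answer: 53/9 - √3499 ≈ -53.263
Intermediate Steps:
J = -6 + √3499 (J = -6 + √(1974 + 1525) = -6 + √3499 ≈ 53.152)
O(t) = -4 + t
k(x, h) = -4
v(Q, l) = -⅑ (v(Q, l) = 1/(-4 - 5) = 1/(-9) = -⅑)
z(Y) = -⅑
z(-37) - J = -⅑ - (-6 + √3499) = -⅑ + (6 - √3499) = 53/9 - √3499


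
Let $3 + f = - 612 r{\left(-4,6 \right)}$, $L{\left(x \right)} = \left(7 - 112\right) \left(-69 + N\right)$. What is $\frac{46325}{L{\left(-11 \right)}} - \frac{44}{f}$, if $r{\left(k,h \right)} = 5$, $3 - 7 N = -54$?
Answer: $\frac{9478309}{1304838} \approx 7.264$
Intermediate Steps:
$N = \frac{57}{7}$ ($N = \frac{3}{7} - - \frac{54}{7} = \frac{3}{7} + \frac{54}{7} = \frac{57}{7} \approx 8.1429$)
$L{\left(x \right)} = 6390$ ($L{\left(x \right)} = \left(7 - 112\right) \left(-69 + \frac{57}{7}\right) = \left(-105\right) \left(- \frac{426}{7}\right) = 6390$)
$f = -3063$ ($f = -3 - 3060 = -3063$)
$\frac{46325}{L{\left(-11 \right)}} - \frac{44}{f} = \frac{46325}{6390} - \frac{44}{-3063} = 46325 \cdot \frac{1}{6390} - - \frac{44}{3063} = \frac{9265}{1278} + \frac{44}{3063} = \frac{9478309}{1304838}$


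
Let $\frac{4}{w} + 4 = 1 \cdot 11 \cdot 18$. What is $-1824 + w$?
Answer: $- \frac{176926}{97} \approx -1824.0$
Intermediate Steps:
$w = \frac{2}{97}$ ($w = \frac{4}{-4 + 1 \cdot 11 \cdot 18} = \frac{4}{-4 + 11 \cdot 18} = \frac{4}{-4 + 198} = \frac{4}{194} = 4 \cdot \frac{1}{194} = \frac{2}{97} \approx 0.020619$)
$-1824 + w = -1824 + \frac{2}{97} = - \frac{176926}{97}$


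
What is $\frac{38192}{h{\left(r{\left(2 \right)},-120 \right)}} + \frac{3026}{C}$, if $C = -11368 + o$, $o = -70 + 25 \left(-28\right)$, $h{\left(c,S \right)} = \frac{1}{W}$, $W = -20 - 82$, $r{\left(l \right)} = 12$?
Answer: $- \frac{1390723577}{357} \approx -3.8956 \cdot 10^{6}$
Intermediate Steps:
$W = -102$ ($W = -20 - 82 = -102$)
$h{\left(c,S \right)} = - \frac{1}{102}$ ($h{\left(c,S \right)} = \frac{1}{-102} = - \frac{1}{102}$)
$o = -770$ ($o = -70 - 700 = -770$)
$C = -12138$ ($C = -11368 - 770 = -12138$)
$\frac{38192}{h{\left(r{\left(2 \right)},-120 \right)}} + \frac{3026}{C} = \frac{38192}{- \frac{1}{102}} + \frac{3026}{-12138} = 38192 \left(-102\right) + 3026 \left(- \frac{1}{12138}\right) = -3895584 - \frac{89}{357} = - \frac{1390723577}{357}$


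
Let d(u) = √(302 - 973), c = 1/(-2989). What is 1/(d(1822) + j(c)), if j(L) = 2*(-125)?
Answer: -250/63171 - I*√671/63171 ≈ -0.0039575 - 0.00041006*I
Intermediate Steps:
c = -1/2989 ≈ -0.00033456
d(u) = I*√671 (d(u) = √(-671) = I*√671)
j(L) = -250
1/(d(1822) + j(c)) = 1/(I*√671 - 250) = 1/(-250 + I*√671)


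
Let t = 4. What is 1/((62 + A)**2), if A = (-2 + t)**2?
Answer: 1/4356 ≈ 0.00022957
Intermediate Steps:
A = 4 (A = (-2 + 4)**2 = 2**2 = 4)
1/((62 + A)**2) = 1/((62 + 4)**2) = 1/(66**2) = 1/4356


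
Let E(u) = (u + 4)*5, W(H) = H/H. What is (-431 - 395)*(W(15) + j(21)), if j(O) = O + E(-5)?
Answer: -14042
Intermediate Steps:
W(H) = 1
E(u) = 20 + 5*u (E(u) = (4 + u)*5 = 20 + 5*u)
j(O) = -5 + O (j(O) = O + (20 + 5*(-5)) = O + (20 - 25) = O - 5 = -5 + O)
(-431 - 395)*(W(15) + j(21)) = (-431 - 395)*(1 + (-5 + 21)) = -826*(1 + 16) = -826*17 = -14042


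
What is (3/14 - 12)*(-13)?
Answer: 2145/14 ≈ 153.21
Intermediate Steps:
(3/14 - 12)*(-13) = -165/14*(-13) = 2145/14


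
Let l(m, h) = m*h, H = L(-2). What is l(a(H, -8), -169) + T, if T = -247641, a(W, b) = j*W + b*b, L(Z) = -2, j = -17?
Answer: -264203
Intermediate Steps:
H = -2
a(W, b) = b**2 - 17*W (a(W, b) = -17*W + b*b = -17*W + b**2 = b**2 - 17*W)
l(m, h) = h*m
l(a(H, -8), -169) + T = -169*((-8)**2 - 17*(-2)) - 247641 = -169*(64 + 34) - 247641 = -169*98 - 247641 = -16562 - 247641 = -264203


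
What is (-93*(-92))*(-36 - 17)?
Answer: -453468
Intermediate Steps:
(-93*(-92))*(-36 - 17) = 8556*(-53) = -453468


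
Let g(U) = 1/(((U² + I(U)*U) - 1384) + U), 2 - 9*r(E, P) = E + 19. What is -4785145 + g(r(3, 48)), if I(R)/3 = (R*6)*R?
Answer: -203981161087/42628 ≈ -4.7851e+6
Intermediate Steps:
I(R) = 18*R² (I(R) = 3*((R*6)*R) = 3*((6*R)*R) = 3*(6*R²) = 18*R²)
r(E, P) = -17/9 - E/9 (r(E, P) = 2/9 - (E + 19)/9 = 2/9 - (19 + E)/9 = 2/9 + (-19/9 - E/9) = -17/9 - E/9)
g(U) = 1/(-1384 + U + U² + 18*U³) (g(U) = 1/(((U² + (18*U²)*U) - 1384) + U) = 1/(((U² + 18*U³) - 1384) + U) = 1/((-1384 + U² + 18*U³) + U) = 1/(-1384 + U + U² + 18*U³))
-4785145 + g(r(3, 48)) = -4785145 + 1/(-1384 + (-17/9 - ⅑*3) + (-17/9 - ⅑*3)² + 18*(-17/9 - ⅑*3)³) = -4785145 + 1/(-1384 + (-17/9 - ⅓) + (-17/9 - ⅓)² + 18*(-17/9 - ⅓)³) = -4785145 + 1/(-1384 - 20/9 + (-20/9)² + 18*(-20/9)³) = -4785145 + 1/(-1384 - 20/9 + 400/81 + 18*(-8000/729)) = -4785145 + 1/(-1384 - 20/9 + 400/81 - 16000/81) = -4785145 + 1/(-42628/27) = -4785145 - 27/42628 = -203981161087/42628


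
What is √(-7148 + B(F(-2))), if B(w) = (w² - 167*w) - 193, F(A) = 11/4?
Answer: I*√124683/4 ≈ 88.276*I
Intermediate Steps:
F(A) = 11/4 (F(A) = 11*(¼) = 11/4)
B(w) = -193 + w² - 167*w
√(-7148 + B(F(-2))) = √(-7148 + (-193 + (11/4)² - 167*11/4)) = √(-7148 + (-193 + 121/16 - 1837/4)) = √(-7148 - 10315/16) = √(-124683/16) = I*√124683/4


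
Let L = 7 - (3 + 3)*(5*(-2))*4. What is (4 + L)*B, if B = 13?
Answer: 3263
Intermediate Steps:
L = 247 (L = 7 - 6*(-10*4) = 7 - 6*(-40) = 7 - 1*(-240) = 7 + 240 = 247)
(4 + L)*B = (4 + 247)*13 = 251*13 = 3263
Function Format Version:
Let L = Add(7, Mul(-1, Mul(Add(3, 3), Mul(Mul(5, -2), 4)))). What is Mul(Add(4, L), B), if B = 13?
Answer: 3263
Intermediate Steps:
L = 247 (L = Add(7, Mul(-1, Mul(6, Mul(-10, 4)))) = Add(7, Mul(-1, Mul(6, -40))) = Add(7, Mul(-1, -240)) = Add(7, 240) = 247)
Mul(Add(4, L), B) = Mul(Add(4, 247), 13) = Mul(251, 13) = 3263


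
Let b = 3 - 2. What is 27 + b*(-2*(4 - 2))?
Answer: 23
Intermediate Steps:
b = 1
27 + b*(-2*(4 - 2)) = 27 + 1*(-2*(4 - 2)) = 27 + 1*(-2*2) = 27 + 1*(-4) = 27 - 4 = 23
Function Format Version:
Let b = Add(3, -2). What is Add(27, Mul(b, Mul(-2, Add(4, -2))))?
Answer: 23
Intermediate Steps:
b = 1
Add(27, Mul(b, Mul(-2, Add(4, -2)))) = Add(27, Mul(1, Mul(-2, Add(4, -2)))) = Add(27, Mul(1, Mul(-2, 2))) = Add(27, Mul(1, -4)) = Add(27, -4) = 23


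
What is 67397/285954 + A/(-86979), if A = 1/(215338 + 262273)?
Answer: 933271581507713/3959712477494742 ≈ 0.23569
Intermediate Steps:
A = 1/477611 ≈ 2.0938e-6
67397/285954 + A/(-86979) = 67397/285954 + (1/477611)/(-86979) = 67397*(1/285954) + (1/477611)*(-1/86979) = 67397/285954 - 1/41542127169 = 933271581507713/3959712477494742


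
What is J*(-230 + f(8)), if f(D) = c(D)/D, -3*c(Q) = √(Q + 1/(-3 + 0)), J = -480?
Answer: 110400 + 20*√69/3 ≈ 1.1046e+5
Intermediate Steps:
c(Q) = -√(-⅓ + Q)/3 (c(Q) = -√(Q + 1/(-3 + 0))/3 = -√(Q + 1/(-3))/3 = -√(Q - ⅓)/3 = -√(-⅓ + Q)/3)
f(D) = -√(-3 + 9*D)/(9*D) (f(D) = (-√(-3 + 9*D)/9)/D = -√(-3 + 9*D)/(9*D))
J*(-230 + f(8)) = -480*(-230 - ⅑*√(-3 + 9*8)/8) = -480*(-230 - ⅑*⅛*√(-3 + 72)) = -480*(-230 - ⅑*⅛*√69) = -480*(-230 - √69/72) = 110400 + 20*√69/3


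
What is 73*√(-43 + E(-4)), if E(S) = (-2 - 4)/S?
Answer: 73*I*√166/2 ≈ 470.27*I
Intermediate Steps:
E(S) = -6/S
73*√(-43 + E(-4)) = 73*√(-43 - 6/(-4)) = 73*√(-43 - 6*(-¼)) = 73*√(-43 + 3/2) = 73*√(-83/2) = 73*(I*√166/2) = 73*I*√166/2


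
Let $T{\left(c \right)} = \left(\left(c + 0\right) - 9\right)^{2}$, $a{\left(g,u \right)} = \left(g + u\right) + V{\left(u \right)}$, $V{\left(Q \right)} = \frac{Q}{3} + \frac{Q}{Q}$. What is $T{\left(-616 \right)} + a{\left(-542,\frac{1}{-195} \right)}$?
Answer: $\frac{228199136}{585} \approx 3.9008 \cdot 10^{5}$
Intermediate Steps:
$V{\left(Q \right)} = 1 + \frac{Q}{3}$ ($V{\left(Q \right)} = Q \frac{1}{3} + 1 = \frac{Q}{3} + 1 = 1 + \frac{Q}{3}$)
$a{\left(g,u \right)} = 1 + g + \frac{4 u}{3}$ ($a{\left(g,u \right)} = \left(g + u\right) + \left(1 + \frac{u}{3}\right) = 1 + g + \frac{4 u}{3}$)
$T{\left(c \right)} = \left(-9 + c\right)^{2}$ ($T{\left(c \right)} = \left(c - 9\right)^{2} = \left(-9 + c\right)^{2}$)
$T{\left(-616 \right)} + a{\left(-542,\frac{1}{-195} \right)} = \left(-9 - 616\right)^{2} + \left(1 - 542 + \frac{4}{3 \left(-195\right)}\right) = \left(-625\right)^{2} + \left(1 - 542 + \frac{4}{3} \left(- \frac{1}{195}\right)\right) = 390625 - \frac{316489}{585} = \frac{228199136}{585}$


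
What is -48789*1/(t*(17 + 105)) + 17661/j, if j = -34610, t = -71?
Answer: 383901927/74947955 ≈ 5.1222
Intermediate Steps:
-48789*1/(t*(17 + 105)) + 17661/j = -48789*(-1/(71*(17 + 105))) + 17661/(-34610) = -48789/(122*(-71)) + 17661*(-1/34610) = -48789/(-8662) - 17661/34610 = -48789*(-1/8662) - 17661/34610 = 48789/8662 - 17661/34610 = 383901927/74947955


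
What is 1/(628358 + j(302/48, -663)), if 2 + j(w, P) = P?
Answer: 1/627693 ≈ 1.5931e-6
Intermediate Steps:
j(w, P) = -2 + P
1/(628358 + j(302/48, -663)) = 1/(628358 + (-2 - 663)) = 1/(628358 - 665) = 1/627693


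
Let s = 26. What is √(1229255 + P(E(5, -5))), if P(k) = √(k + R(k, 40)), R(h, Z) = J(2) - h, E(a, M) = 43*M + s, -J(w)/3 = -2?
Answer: √(1229255 + √6) ≈ 1108.7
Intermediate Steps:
J(w) = 6 (J(w) = -3*(-2) = 6)
E(a, M) = 26 + 43*M (E(a, M) = 43*M + 26 = 26 + 43*M)
R(h, Z) = 6 - h
P(k) = √6 (P(k) = √(k + (6 - k)) = √6)
√(1229255 + P(E(5, -5))) = √(1229255 + √6)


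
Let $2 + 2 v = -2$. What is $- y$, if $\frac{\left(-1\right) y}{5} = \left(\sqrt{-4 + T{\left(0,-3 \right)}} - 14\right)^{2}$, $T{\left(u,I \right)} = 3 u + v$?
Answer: $950 - 140 i \sqrt{6} \approx 950.0 - 342.93 i$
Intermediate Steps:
$v = -2$ ($v = -1 + \frac{1}{2} \left(-2\right) = -1 - 1 = -2$)
$T{\left(u,I \right)} = -2 + 3 u$ ($T{\left(u,I \right)} = 3 u - 2 = -2 + 3 u$)
$y = - 5 \left(-14 + i \sqrt{6}\right)^{2}$ ($y = - 5 \left(\sqrt{-4 + \left(-2 + 3 \cdot 0\right)} - 14\right)^{2} = - 5 \left(\sqrt{-4 + \left(-2 + 0\right)} - 14\right)^{2} = - 5 \left(\sqrt{-4 - 2} - 14\right)^{2} = - 5 \left(\sqrt{-6} - 14\right)^{2} = - 5 \left(i \sqrt{6} - 14\right)^{2} = - 5 \left(-14 + i \sqrt{6}\right)^{2} \approx -950.0 + 342.93 i$)
$- y = - (-950 + 140 i \sqrt{6}) = 950 - 140 i \sqrt{6}$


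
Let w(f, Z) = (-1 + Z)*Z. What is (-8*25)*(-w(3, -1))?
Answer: 400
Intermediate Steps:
w(f, Z) = Z*(-1 + Z)
(-8*25)*(-w(3, -1)) = (-8*25)*(-(-1)*(-1 - 1)) = -(-200)*(-1*(-2)) = -(-200)*2 = -200*(-2) = 400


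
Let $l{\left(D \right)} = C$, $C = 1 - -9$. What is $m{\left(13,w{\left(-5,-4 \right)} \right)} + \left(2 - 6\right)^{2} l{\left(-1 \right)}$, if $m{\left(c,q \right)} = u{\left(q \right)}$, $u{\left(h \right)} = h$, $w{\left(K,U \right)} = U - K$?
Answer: $161$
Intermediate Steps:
$m{\left(c,q \right)} = q$
$C = 10$ ($C = 1 + 9 = 10$)
$l{\left(D \right)} = 10$
$m{\left(13,w{\left(-5,-4 \right)} \right)} + \left(2 - 6\right)^{2} l{\left(-1 \right)} = \left(-4 - -5\right) + \left(2 - 6\right)^{2} \cdot 10 = \left(-4 + 5\right) + \left(-4\right)^{2} \cdot 10 = 1 + 16 \cdot 10 = 1 + 160 = 161$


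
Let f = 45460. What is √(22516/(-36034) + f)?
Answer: 3*√1639630202506/18017 ≈ 213.21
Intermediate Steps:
√(22516/(-36034) + f) = √(22516/(-36034) + 45460) = √(22516*(-1/36034) + 45460) = √(-11258/18017 + 45460) = √(819041562/18017) = 3*√1639630202506/18017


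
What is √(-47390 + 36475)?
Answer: I*√10915 ≈ 104.47*I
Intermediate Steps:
√(-47390 + 36475) = √(-10915) = I*√10915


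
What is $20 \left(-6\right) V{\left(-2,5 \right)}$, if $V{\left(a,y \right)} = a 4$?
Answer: $960$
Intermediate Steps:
$V{\left(a,y \right)} = 4 a$
$20 \left(-6\right) V{\left(-2,5 \right)} = 20 \left(-6\right) 4 \left(-2\right) = \left(-120\right) \left(-8\right) = 960$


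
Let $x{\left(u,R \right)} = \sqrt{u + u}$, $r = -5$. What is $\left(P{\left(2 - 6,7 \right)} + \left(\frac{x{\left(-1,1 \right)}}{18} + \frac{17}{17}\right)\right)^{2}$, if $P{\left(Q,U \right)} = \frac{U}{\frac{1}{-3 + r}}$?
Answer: $\frac{\left(-990 + i \sqrt{2}\right)^{2}}{324} \approx 3025.0 - 8.6424 i$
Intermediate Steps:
$x{\left(u,R \right)} = \sqrt{2} \sqrt{u}$ ($x{\left(u,R \right)} = \sqrt{2 u} = \sqrt{2} \sqrt{u}$)
$P{\left(Q,U \right)} = - 8 U$ ($P{\left(Q,U \right)} = \frac{U}{\frac{1}{-3 - 5}} = \frac{U}{\frac{1}{-8}} = \frac{U}{- \frac{1}{8}} = U \left(-8\right) = - 8 U$)
$\left(P{\left(2 - 6,7 \right)} + \left(\frac{x{\left(-1,1 \right)}}{18} + \frac{17}{17}\right)\right)^{2} = \left(\left(-8\right) 7 + \left(\frac{\sqrt{2} \sqrt{-1}}{18} + \frac{17}{17}\right)\right)^{2} = \left(-56 + \left(\sqrt{2} i \frac{1}{18} + 17 \cdot \frac{1}{17}\right)\right)^{2} = \left(-56 + \left(i \sqrt{2} \cdot \frac{1}{18} + 1\right)\right)^{2} = \left(-56 + \left(\frac{i \sqrt{2}}{18} + 1\right)\right)^{2} = \left(-56 + \left(1 + \frac{i \sqrt{2}}{18}\right)\right)^{2} = \left(-55 + \frac{i \sqrt{2}}{18}\right)^{2}$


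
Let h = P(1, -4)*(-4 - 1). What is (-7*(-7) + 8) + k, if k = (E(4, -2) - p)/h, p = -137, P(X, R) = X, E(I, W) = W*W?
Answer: 144/5 ≈ 28.800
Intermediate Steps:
E(I, W) = W²
h = -5 (h = 1*(-4 - 1) = 1*(-5) = -5)
k = -141/5 (k = ((-2)² - 1*(-137))/(-5) = (4 + 137)*(-⅕) = 141*(-⅕) = -141/5 ≈ -28.200)
(-7*(-7) + 8) + k = (-7*(-7) + 8) - 141/5 = (49 + 8) - 141/5 = 57 - 141/5 = 144/5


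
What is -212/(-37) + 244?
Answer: 9240/37 ≈ 249.73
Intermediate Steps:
-212/(-37) + 244 = -212*(-1/37) + 244 = 212/37 + 244 = 9240/37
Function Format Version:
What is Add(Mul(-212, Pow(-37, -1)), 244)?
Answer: Rational(9240, 37) ≈ 249.73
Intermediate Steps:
Add(Mul(-212, Pow(-37, -1)), 244) = Add(Mul(-212, Rational(-1, 37)), 244) = Add(Rational(212, 37), 244) = Rational(9240, 37)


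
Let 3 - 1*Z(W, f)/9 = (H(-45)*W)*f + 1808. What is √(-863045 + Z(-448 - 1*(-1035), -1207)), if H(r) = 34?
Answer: 4*√13495279 ≈ 14694.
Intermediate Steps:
Z(W, f) = -16245 - 306*W*f (Z(W, f) = 27 - 9*((34*W)*f + 1808) = 27 - 9*(34*W*f + 1808) = 27 - 9*(1808 + 34*W*f) = 27 + (-16272 - 306*W*f) = -16245 - 306*W*f)
√(-863045 + Z(-448 - 1*(-1035), -1207)) = √(-863045 + (-16245 - 306*(-448 - 1*(-1035))*(-1207))) = √(-863045 + (-16245 - 306*(-448 + 1035)*(-1207))) = √(-863045 + (-16245 - 306*587*(-1207))) = √(-863045 + (-16245 + 216803754)) = √(-863045 + 216787509) = √215924464 = 4*√13495279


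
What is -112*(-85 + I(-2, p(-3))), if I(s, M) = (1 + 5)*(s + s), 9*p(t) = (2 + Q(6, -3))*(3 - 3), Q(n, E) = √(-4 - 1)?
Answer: 12208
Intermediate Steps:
Q(n, E) = I*√5 (Q(n, E) = √(-5) = I*√5)
p(t) = 0 (p(t) = ((2 + I*√5)*(3 - 3))/9 = ((2 + I*√5)*0)/9 = (⅑)*0 = 0)
I(s, M) = 12*s (I(s, M) = 6*(2*s) = 12*s)
-112*(-85 + I(-2, p(-3))) = -112*(-85 + 12*(-2)) = -112*(-85 - 24) = -112*(-109) = 12208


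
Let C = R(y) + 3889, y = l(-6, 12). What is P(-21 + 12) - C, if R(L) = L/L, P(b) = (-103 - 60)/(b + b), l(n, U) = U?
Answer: -69857/18 ≈ -3880.9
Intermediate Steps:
y = 12
P(b) = -163/(2*b) (P(b) = -163*1/(2*b) = -163/(2*b))
R(L) = 1
C = 3890 (C = 1 + 3889 = 3890)
P(-21 + 12) - C = -163/(2*(-21 + 12)) - 1*3890 = -163/2/(-9) - 3890 = -163/2*(-1/9) - 3890 = 163/18 - 3890 = -69857/18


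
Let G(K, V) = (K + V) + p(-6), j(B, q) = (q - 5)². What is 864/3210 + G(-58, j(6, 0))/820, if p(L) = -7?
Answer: 4834/21935 ≈ 0.22038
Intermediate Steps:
j(B, q) = (-5 + q)²
G(K, V) = -7 + K + V (G(K, V) = (K + V) - 7 = -7 + K + V)
864/3210 + G(-58, j(6, 0))/820 = 864/3210 + (-7 - 58 + (-5 + 0)²)/820 = 864*(1/3210) + (-7 - 58 + (-5)²)*(1/820) = 144/535 + (-7 - 58 + 25)*(1/820) = 144/535 - 40*1/820 = 144/535 - 2/41 = 4834/21935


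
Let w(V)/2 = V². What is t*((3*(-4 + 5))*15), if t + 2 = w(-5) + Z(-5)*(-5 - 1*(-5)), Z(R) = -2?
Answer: 2160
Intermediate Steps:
w(V) = 2*V²
t = 48 (t = -2 + (2*(-5)² - 2*(-5 - 1*(-5))) = -2 + (2*25 - 2*(-5 + 5)) = -2 + (50 - 2*0) = -2 + (50 + 0) = -2 + 50 = 48)
t*((3*(-4 + 5))*15) = 48*((3*(-4 + 5))*15) = 48*((3*1)*15) = 48*(3*15) = 48*45 = 2160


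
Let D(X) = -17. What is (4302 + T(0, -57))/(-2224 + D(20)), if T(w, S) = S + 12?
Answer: -473/249 ≈ -1.8996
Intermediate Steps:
T(w, S) = 12 + S
(4302 + T(0, -57))/(-2224 + D(20)) = (4302 + (12 - 57))/(-2224 - 17) = (4302 - 45)/(-2241) = 4257*(-1/2241) = -473/249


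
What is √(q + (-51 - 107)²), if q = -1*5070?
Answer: 7*√406 ≈ 141.05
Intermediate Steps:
q = -5070
√(q + (-51 - 107)²) = √(-5070 + (-51 - 107)²) = √(-5070 + (-158)²) = √(-5070 + 24964) = √19894 = 7*√406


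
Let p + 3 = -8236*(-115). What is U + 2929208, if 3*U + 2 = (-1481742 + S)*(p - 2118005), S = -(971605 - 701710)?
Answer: 2050944498538/3 ≈ 6.8365e+11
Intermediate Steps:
p = 947137 (p = -3 - 8236*(-115) = -3 + 947140 = 947137)
S = -269895 (S = -1*269895 = -269895)
U = 2050935710914/3 (U = -2/3 + ((-1481742 - 269895)*(947137 - 2118005))/3 = -2/3 + (-1751637*(-1170868))/3 = -2/3 + (1/3)*2050935710916 = -2/3 + 683645236972 = 2050935710914/3 ≈ 6.8365e+11)
U + 2929208 = 2050935710914/3 + 2929208 = 2050944498538/3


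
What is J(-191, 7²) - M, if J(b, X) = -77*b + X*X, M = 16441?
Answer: 667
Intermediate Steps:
J(b, X) = X² - 77*b (J(b, X) = -77*b + X² = X² - 77*b)
J(-191, 7²) - M = ((7²)² - 77*(-191)) - 1*16441 = (49² + 14707) - 16441 = (2401 + 14707) - 16441 = 17108 - 16441 = 667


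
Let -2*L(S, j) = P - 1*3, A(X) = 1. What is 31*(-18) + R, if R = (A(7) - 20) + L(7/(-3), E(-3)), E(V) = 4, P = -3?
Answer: -574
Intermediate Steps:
L(S, j) = 3 (L(S, j) = -(-3 - 1*3)/2 = -(-3 - 3)/2 = -1/2*(-6) = 3)
R = -16 (R = (1 - 20) + 3 = -19 + 3 = -16)
31*(-18) + R = 31*(-18) - 16 = -558 - 16 = -574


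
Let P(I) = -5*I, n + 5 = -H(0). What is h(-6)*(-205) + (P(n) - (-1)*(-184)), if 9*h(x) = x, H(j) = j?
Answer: -67/3 ≈ -22.333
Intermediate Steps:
h(x) = x/9
n = -5 (n = -5 - 1*0 = -5 + 0 = -5)
h(-6)*(-205) + (P(n) - (-1)*(-184)) = ((⅑)*(-6))*(-205) + (-5*(-5) - (-1)*(-184)) = -⅔*(-205) + (25 - 1*184) = 410/3 + (25 - 184) = 410/3 - 159 = -67/3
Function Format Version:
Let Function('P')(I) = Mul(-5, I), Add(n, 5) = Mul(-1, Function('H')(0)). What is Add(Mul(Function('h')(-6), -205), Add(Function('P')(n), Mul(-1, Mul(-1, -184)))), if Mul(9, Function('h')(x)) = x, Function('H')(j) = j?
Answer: Rational(-67, 3) ≈ -22.333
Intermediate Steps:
Function('h')(x) = Mul(Rational(1, 9), x)
n = -5 (n = Add(-5, Mul(-1, 0)) = Add(-5, 0) = -5)
Add(Mul(Function('h')(-6), -205), Add(Function('P')(n), Mul(-1, Mul(-1, -184)))) = Add(Mul(Mul(Rational(1, 9), -6), -205), Add(Mul(-5, -5), Mul(-1, Mul(-1, -184)))) = Add(Mul(Rational(-2, 3), -205), Add(25, Mul(-1, 184))) = Add(Rational(410, 3), Add(25, -184)) = Add(Rational(410, 3), -159) = Rational(-67, 3)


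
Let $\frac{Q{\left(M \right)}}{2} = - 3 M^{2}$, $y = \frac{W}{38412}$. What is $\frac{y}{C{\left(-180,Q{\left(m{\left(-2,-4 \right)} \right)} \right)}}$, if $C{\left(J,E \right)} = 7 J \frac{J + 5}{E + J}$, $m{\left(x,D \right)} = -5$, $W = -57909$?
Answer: $\frac{199}{88200} \approx 0.0022562$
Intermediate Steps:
$y = - \frac{199}{132}$ ($y = - \frac{57909}{38412} = \left(-57909\right) \frac{1}{38412} = - \frac{199}{132} \approx -1.5076$)
$Q{\left(M \right)} = - 6 M^{2}$ ($Q{\left(M \right)} = 2 \left(- 3 M^{2}\right) = - 6 M^{2}$)
$C{\left(J,E \right)} = \frac{7 J \left(5 + J\right)}{E + J}$ ($C{\left(J,E \right)} = 7 J \frac{5 + J}{E + J} = \frac{7 J \left(5 + J\right)}{E + J}$)
$\frac{y}{C{\left(-180,Q{\left(m{\left(-2,-4 \right)} \right)} \right)}} = - \frac{199}{132 \cdot 7 \left(-180\right) \frac{1}{- 6 \left(-5\right)^{2} - 180} \left(5 - 180\right)} = - \frac{199}{132 \cdot 7 \left(-180\right) \frac{1}{\left(-6\right) 25 - 180} \left(-175\right)} = - \frac{199}{132 \cdot 7 \left(-180\right) \frac{1}{-150 - 180} \left(-175\right)} = - \frac{199}{132 \cdot 7 \left(-180\right) \frac{1}{-330} \left(-175\right)} = - \frac{199}{132 \cdot 7 \left(-180\right) \left(- \frac{1}{330}\right) \left(-175\right)} = - \frac{199}{132 \left(- \frac{7350}{11}\right)} = \left(- \frac{199}{132}\right) \left(- \frac{11}{7350}\right) = \frac{199}{88200}$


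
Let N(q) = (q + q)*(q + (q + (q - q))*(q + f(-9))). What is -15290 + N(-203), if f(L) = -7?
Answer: -17240652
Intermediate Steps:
N(q) = 2*q*(q + q*(-7 + q)) (N(q) = (q + q)*(q + (q + (q - q))*(q - 7)) = (2*q)*(q + (q + 0)*(-7 + q)) = (2*q)*(q + q*(-7 + q)) = 2*q*(q + q*(-7 + q)))
-15290 + N(-203) = -15290 + 2*(-203)²*(-6 - 203) = -15290 + 2*41209*(-209) = -15290 - 17225362 = -17240652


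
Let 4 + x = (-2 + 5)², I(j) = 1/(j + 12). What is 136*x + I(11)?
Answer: 15641/23 ≈ 680.04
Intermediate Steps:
I(j) = 1/(12 + j)
x = 5 (x = -4 + (-2 + 5)² = -4 + 3² = -4 + 9 = 5)
136*x + I(11) = 136*5 + 1/(12 + 11) = 680 + 1/23 = 15641/23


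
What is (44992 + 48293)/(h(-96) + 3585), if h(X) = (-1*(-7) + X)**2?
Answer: 93285/11506 ≈ 8.1075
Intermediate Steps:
h(X) = (7 + X)**2
(44992 + 48293)/(h(-96) + 3585) = (44992 + 48293)/((7 - 96)**2 + 3585) = 93285/((-89)**2 + 3585) = 93285/(7921 + 3585) = 93285/11506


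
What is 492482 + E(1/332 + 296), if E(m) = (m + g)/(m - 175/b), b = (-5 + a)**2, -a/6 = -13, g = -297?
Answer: 257882640861695/523638717 ≈ 4.9248e+5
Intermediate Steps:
a = 78 (a = -6*(-13) = 78)
b = 5329 (b = (-5 + 78)**2 = 73**2 = 5329)
E(m) = (-297 + m)/(-175/5329 + m) (E(m) = (m - 297)/(m - 175/5329) = (-297 + m)/(m - 175*1/5329) = (-297 + m)/(m - 175/5329) = (-297 + m)/(-175/5329 + m))
492482 + E(1/332 + 296) = 492482 + 5329*(-297 + (1/332 + 296))/(-175 + 5329*(1/332 + 296)) = 492482 + 5329*(-297 + 98273/332)/(-175 + 5329*(98273/332)) = 492482 + 5329*(-331/332)/(-175 + 523696817/332) = 492482 + 5329*(-331/332)/(523638717/332) = 492482 + 5329*(332/523638717)*(-331/332) = 492482 - 1763899/523638717 = 257882640861695/523638717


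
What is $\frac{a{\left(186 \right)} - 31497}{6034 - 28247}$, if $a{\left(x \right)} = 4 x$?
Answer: $\frac{30753}{22213} \approx 1.3845$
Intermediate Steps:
$\frac{a{\left(186 \right)} - 31497}{6034 - 28247} = \frac{4 \cdot 186 - 31497}{6034 - 28247} = \frac{744 - 31497}{-22213} = \left(-30753\right) \left(- \frac{1}{22213}\right) = \frac{30753}{22213}$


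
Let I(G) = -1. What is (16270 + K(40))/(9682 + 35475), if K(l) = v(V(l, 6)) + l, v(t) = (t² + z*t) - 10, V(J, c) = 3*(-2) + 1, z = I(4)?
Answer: 16330/45157 ≈ 0.36163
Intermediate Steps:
z = -1
V(J, c) = -5 (V(J, c) = -6 + 1 = -5)
v(t) = -10 + t² - t (v(t) = (t² - t) - 10 = -10 + t² - t)
K(l) = 20 + l (K(l) = (-10 + (-5)² - 1*(-5)) + l = (-10 + 25 + 5) + l = 20 + l)
(16270 + K(40))/(9682 + 35475) = (16270 + (20 + 40))/(9682 + 35475) = (16270 + 60)/45157 = 16330*(1/45157) = 16330/45157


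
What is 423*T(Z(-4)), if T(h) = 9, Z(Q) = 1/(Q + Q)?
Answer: 3807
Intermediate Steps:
Z(Q) = 1/(2*Q)
423*T(Z(-4)) = 423*9 = 3807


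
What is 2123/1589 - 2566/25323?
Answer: 49683355/40238247 ≈ 1.2347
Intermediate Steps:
2123/1589 - 2566/25323 = 49683355/40238247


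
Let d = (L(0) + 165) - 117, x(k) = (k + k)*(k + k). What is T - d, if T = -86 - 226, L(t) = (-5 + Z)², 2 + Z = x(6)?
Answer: -19129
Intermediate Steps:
x(k) = 4*k² (x(k) = (2*k)*(2*k) = 4*k²)
Z = 142 (Z = -2 + 4*6² = -2 + 4*36 = -2 + 144 = 142)
L(t) = 18769 (L(t) = (-5 + 142)² = 137² = 18769)
d = 18817 (d = (18769 + 165) - 117 = 18934 - 117 = 18817)
T = -312
T - d = -312 - 1*18817 = -312 - 18817 = -19129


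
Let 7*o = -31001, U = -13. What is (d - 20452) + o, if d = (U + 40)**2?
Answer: -169062/7 ≈ -24152.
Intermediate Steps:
o = -31001/7 (o = (1/7)*(-31001) = -31001/7 ≈ -4428.7)
d = 729 (d = (-13 + 40)**2 = 27**2 = 729)
(d - 20452) + o = (729 - 20452) - 31001/7 = -19723 - 31001/7 = -169062/7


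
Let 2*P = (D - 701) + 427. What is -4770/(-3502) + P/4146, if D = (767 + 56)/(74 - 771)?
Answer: 791077717/595290972 ≈ 1.3289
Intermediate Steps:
D = -823/697 (D = 823/(-697) = 823*(-1/697) = -823/697 ≈ -1.1808)
P = -191801/1394 (P = ((-823/697 - 701) + 427)/2 = (-489420/697 + 427)/2 = (½)*(-191801/697) = -191801/1394 ≈ -137.59)
-4770/(-3502) + P/4146 = -4770/(-3502) - 191801/1394/4146 = -4770*(-1/3502) - 191801/1394*1/4146 = 2385/1751 - 191801/5779524 = 791077717/595290972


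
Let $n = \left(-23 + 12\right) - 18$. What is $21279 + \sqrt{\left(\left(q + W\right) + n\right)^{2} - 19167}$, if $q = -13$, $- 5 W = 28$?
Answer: $21279 + \frac{i \sqrt{422531}}{5} \approx 21279.0 + 130.0 i$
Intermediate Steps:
$n = -29$ ($n = -11 - 18 = -29$)
$W = - \frac{28}{5}$ ($W = \left(- \frac{1}{5}\right) 28 = - \frac{28}{5} \approx -5.6$)
$21279 + \sqrt{\left(\left(q + W\right) + n\right)^{2} - 19167} = 21279 + \sqrt{\left(\left(-13 - \frac{28}{5}\right) - 29\right)^{2} - 19167} = 21279 + \sqrt{\left(- \frac{93}{5} - 29\right)^{2} - 19167} = 21279 + \sqrt{\left(- \frac{238}{5}\right)^{2} - 19167} = 21279 + \sqrt{\frac{56644}{25} - 19167} = 21279 + \sqrt{- \frac{422531}{25}} = 21279 + \frac{i \sqrt{422531}}{5}$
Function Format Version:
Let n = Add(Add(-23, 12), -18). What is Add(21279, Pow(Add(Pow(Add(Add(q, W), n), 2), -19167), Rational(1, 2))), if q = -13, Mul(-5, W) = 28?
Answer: Add(21279, Mul(Rational(1, 5), I, Pow(422531, Rational(1, 2)))) ≈ Add(21279., Mul(130.00, I))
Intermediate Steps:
n = -29 (n = Add(-11, -18) = -29)
W = Rational(-28, 5) (W = Mul(Rational(-1, 5), 28) = Rational(-28, 5) ≈ -5.6000)
Add(21279, Pow(Add(Pow(Add(Add(q, W), n), 2), -19167), Rational(1, 2))) = Add(21279, Pow(Add(Pow(Add(Add(-13, Rational(-28, 5)), -29), 2), -19167), Rational(1, 2))) = Add(21279, Pow(Add(Pow(Add(Rational(-93, 5), -29), 2), -19167), Rational(1, 2))) = Add(21279, Pow(Add(Pow(Rational(-238, 5), 2), -19167), Rational(1, 2))) = Add(21279, Pow(Add(Rational(56644, 25), -19167), Rational(1, 2))) = Add(21279, Pow(Rational(-422531, 25), Rational(1, 2))) = Add(21279, Mul(Rational(1, 5), I, Pow(422531, Rational(1, 2))))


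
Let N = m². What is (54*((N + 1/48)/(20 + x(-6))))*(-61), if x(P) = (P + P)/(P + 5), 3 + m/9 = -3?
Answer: -76842981/256 ≈ -3.0017e+5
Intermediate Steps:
m = -54 (m = -27 + 9*(-3) = -27 - 27 = -54)
x(P) = 2*P/(5 + P) (x(P) = (2*P)/(5 + P) = 2*P/(5 + P))
N = 2916 (N = (-54)² = 2916)
(54*((N + 1/48)/(20 + x(-6))))*(-61) = (54*((2916 + 1/48)/(20 + 2*(-6)/(5 - 6))))*(-61) = (54*((2916 + 1/48)/(20 + 2*(-6)/(-1))))*(-61) = (54*(139969/(48*(20 + 2*(-6)*(-1)))))*(-61) = (54*(139969/(48*(20 + 12))))*(-61) = (54*((139969/48)/32))*(-61) = (54*((139969/48)*(1/32)))*(-61) = (54*(139969/1536))*(-61) = (1259721/256)*(-61) = -76842981/256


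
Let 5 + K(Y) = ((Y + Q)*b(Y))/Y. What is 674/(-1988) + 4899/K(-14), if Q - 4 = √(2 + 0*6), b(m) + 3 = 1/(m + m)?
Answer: -10952294933/15988490 - 333132*√2/16085 ≈ -714.30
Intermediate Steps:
b(m) = -3 + 1/(2*m) (b(m) = -3 + 1/(m + m) = -3 + 1/(2*m))
Q = 4 + √2 (Q = 4 + √(2 + 0*6) = 4 + √(2 + 0) = 4 + √2 ≈ 5.4142)
K(Y) = -5 + (-3 + 1/(2*Y))*(4 + Y + √2)/Y (K(Y) = -5 + ((Y + (4 + √2))*(-3 + 1/(2*Y)))/Y = -5 + ((4 + Y + √2)*(-3 + 1/(2*Y)))/Y = -5 + ((-3 + 1/(2*Y))*(4 + Y + √2))/Y = -5 + (-3 + 1/(2*Y))*(4 + Y + √2)/Y)
674/(-1988) + 4899/K(-14) = 674/(-1988) + 4899/(((½)*(-14 - 16*(-14)² - (-1 + 6*(-14))*(4 + √2))/(-14)²)) = 674*(-1/1988) + 4899/(((½)*(1/196)*(-14 - 16*196 - (-1 - 84)*(4 + √2)))) = -337/994 + 4899/(((½)*(1/196)*(-14 - 3136 - 1*(-85)*(4 + √2)))) = -337/994 + 4899/(((½)*(1/196)*(-14 - 3136 + (340 + 85*√2)))) = -337/994 + 4899/(((½)*(1/196)*(-2810 + 85*√2))) = -337/994 + 4899/(-1405/196 + 85*√2/392)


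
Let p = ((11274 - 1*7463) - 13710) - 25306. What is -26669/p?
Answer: 26669/35205 ≈ 0.75753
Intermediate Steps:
p = -35205 (p = ((11274 - 7463) - 13710) - 25306 = (3811 - 13710) - 25306 = -9899 - 25306 = -35205)
-26669/p = -26669/(-35205) = -26669*(-1/35205) = 26669/35205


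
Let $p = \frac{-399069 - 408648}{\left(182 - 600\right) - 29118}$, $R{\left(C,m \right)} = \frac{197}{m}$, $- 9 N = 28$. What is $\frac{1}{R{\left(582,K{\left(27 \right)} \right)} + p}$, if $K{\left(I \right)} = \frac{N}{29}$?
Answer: $- \frac{206752}{374009109} \approx -0.0005528$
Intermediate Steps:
$N = - \frac{28}{9}$ ($N = \left(- \frac{1}{9}\right) 28 = - \frac{28}{9} \approx -3.1111$)
$K{\left(I \right)} = - \frac{28}{261}$ ($K{\left(I \right)} = - \frac{28}{9 \cdot 29} = \left(- \frac{28}{9}\right) \frac{1}{29} = - \frac{28}{261}$)
$p = \frac{807717}{29536}$ ($p = - \frac{807717}{\left(182 - 600\right) - 29118} = - \frac{807717}{-418 - 29118} = - \frac{807717}{-29536} = \left(-807717\right) \left(- \frac{1}{29536}\right) = \frac{807717}{29536} \approx 27.347$)
$\frac{1}{R{\left(582,K{\left(27 \right)} \right)} + p} = \frac{1}{\frac{197}{- \frac{28}{261}} + \frac{807717}{29536}} = \frac{1}{197 \left(- \frac{261}{28}\right) + \frac{807717}{29536}} = \frac{1}{- \frac{51417}{28} + \frac{807717}{29536}} = \frac{1}{- \frac{374009109}{206752}} = - \frac{206752}{374009109}$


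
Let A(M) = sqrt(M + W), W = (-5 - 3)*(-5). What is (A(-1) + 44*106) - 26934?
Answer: -22270 + sqrt(39) ≈ -22264.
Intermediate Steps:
W = 40 (W = -8*(-5) = 40)
A(M) = sqrt(40 + M) (A(M) = sqrt(M + 40) = sqrt(40 + M))
(A(-1) + 44*106) - 26934 = (sqrt(40 - 1) + 44*106) - 26934 = (sqrt(39) + 4664) - 26934 = (4664 + sqrt(39)) - 26934 = -22270 + sqrt(39)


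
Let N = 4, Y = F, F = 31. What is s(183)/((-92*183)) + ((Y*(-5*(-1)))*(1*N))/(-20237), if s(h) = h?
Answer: -77277/1861804 ≈ -0.041507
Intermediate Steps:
Y = 31
s(183)/((-92*183)) + ((Y*(-5*(-1)))*(1*N))/(-20237) = 183/((-92*183)) + ((31*(-5*(-1)))*(1*4))/(-20237) = 183/(-16836) + ((31*5)*4)*(-1/20237) = 183*(-1/16836) + (155*4)*(-1/20237) = -1/92 + 620*(-1/20237) = -1/92 - 620/20237 = -77277/1861804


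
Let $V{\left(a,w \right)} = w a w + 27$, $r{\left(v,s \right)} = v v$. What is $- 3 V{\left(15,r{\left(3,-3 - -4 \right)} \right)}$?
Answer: $-3726$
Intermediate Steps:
$r{\left(v,s \right)} = v^{2}$
$V{\left(a,w \right)} = 27 + a w^{2}$ ($V{\left(a,w \right)} = a w w + 27 = a w^{2} + 27 = 27 + a w^{2}$)
$- 3 V{\left(15,r{\left(3,-3 - -4 \right)} \right)} = - 3 \left(27 + 15 \left(3^{2}\right)^{2}\right) = - 3 \left(27 + 15 \cdot 9^{2}\right) = - 3 \left(27 + 15 \cdot 81\right) = - 3 \left(27 + 1215\right) = \left(-3\right) 1242 = -3726$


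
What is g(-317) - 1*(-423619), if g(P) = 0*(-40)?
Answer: 423619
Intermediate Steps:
g(P) = 0
g(-317) - 1*(-423619) = 0 - 1*(-423619) = 0 + 423619 = 423619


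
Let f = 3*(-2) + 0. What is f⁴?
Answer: 1296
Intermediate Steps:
f = -6 (f = -6 + 0 = -6)
f⁴ = (-6)⁴ = 1296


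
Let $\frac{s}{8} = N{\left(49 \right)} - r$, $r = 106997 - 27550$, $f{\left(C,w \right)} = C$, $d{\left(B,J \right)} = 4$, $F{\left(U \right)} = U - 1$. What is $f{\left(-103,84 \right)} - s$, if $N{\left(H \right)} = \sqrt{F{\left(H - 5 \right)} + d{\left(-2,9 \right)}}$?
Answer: $635473 - 8 \sqrt{47} \approx 6.3542 \cdot 10^{5}$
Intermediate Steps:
$F{\left(U \right)} = -1 + U$
$r = 79447$ ($r = 106997 - 27550 = 79447$)
$N{\left(H \right)} = \sqrt{-2 + H}$ ($N{\left(H \right)} = \sqrt{\left(-1 + \left(H - 5\right)\right) + 4} = \sqrt{\left(-1 + \left(-5 + H\right)\right) + 4} = \sqrt{\left(-6 + H\right) + 4} = \sqrt{-2 + H}$)
$s = -635576 + 8 \sqrt{47}$ ($s = 8 \left(\sqrt{-2 + 49} - 79447\right) = 8 \left(\sqrt{47} - 79447\right) = 8 \left(-79447 + \sqrt{47}\right) = -635576 + 8 \sqrt{47} \approx -6.3552 \cdot 10^{5}$)
$f{\left(-103,84 \right)} - s = -103 - \left(-635576 + 8 \sqrt{47}\right) = -103 + \left(635576 - 8 \sqrt{47}\right) = 635473 - 8 \sqrt{47}$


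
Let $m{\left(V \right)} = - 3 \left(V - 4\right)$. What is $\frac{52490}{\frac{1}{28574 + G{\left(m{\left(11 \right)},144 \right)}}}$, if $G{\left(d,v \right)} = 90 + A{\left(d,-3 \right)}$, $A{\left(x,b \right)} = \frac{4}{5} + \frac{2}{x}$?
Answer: $\frac{31596817412}{21} \approx 1.5046 \cdot 10^{9}$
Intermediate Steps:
$A{\left(x,b \right)} = \frac{4}{5} + \frac{2}{x}$ ($A{\left(x,b \right)} = 4 \cdot \frac{1}{5} + \frac{2}{x} = \frac{4}{5} + \frac{2}{x}$)
$m{\left(V \right)} = 12 - 3 V$ ($m{\left(V \right)} = - 3 \left(V - 4\right) = - 3 \left(-4 + V\right) = 12 - 3 V$)
$G{\left(d,v \right)} = \frac{454}{5} + \frac{2}{d}$ ($G{\left(d,v \right)} = 90 + \left(\frac{4}{5} + \frac{2}{d}\right) = \frac{454}{5} + \frac{2}{d}$)
$\frac{52490}{\frac{1}{28574 + G{\left(m{\left(11 \right)},144 \right)}}} = \frac{52490}{\frac{1}{28574 + \left(\frac{454}{5} + \frac{2}{12 - 33}\right)}} = \frac{52490}{\frac{1}{28574 + \left(\frac{454}{5} + \frac{2}{-21}\right)}} = \frac{52490}{\frac{1}{28574 + \left(\frac{454}{5} + 2 \left(- \frac{1}{21}\right)\right)}} = \frac{52490}{\frac{1}{28574 + \left(\frac{454}{5} - \frac{2}{21}\right)}} = \frac{52490}{\frac{1}{28574 + \frac{9524}{105}}} = \frac{52490}{\frac{1}{\frac{3009794}{105}}} = \frac{52490}{\frac{105}{3009794}} = 52490 \cdot \frac{3009794}{105} = \frac{31596817412}{21}$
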